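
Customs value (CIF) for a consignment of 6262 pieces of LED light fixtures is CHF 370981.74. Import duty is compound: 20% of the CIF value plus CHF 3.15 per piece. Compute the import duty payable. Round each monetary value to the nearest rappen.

Import duty: CHF 93921.65

Ad valorem component: 370981.74 × 20% = 74196.35
Specific component: 6262 × 3.15 = 19725.30
Import duty = 74196.35 + 19725.30 = 93921.65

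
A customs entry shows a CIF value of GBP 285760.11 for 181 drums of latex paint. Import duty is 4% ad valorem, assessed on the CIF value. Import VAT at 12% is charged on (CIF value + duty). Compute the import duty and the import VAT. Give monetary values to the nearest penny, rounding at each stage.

Import duty = 285760.11 × 4% = 11430.40
VAT base = CIF + duty = 285760.11 + 11430.40 = 297190.51
Import VAT = 297190.51 × 12% = 35662.86

Import duty: GBP 11430.40; import VAT: GBP 35662.86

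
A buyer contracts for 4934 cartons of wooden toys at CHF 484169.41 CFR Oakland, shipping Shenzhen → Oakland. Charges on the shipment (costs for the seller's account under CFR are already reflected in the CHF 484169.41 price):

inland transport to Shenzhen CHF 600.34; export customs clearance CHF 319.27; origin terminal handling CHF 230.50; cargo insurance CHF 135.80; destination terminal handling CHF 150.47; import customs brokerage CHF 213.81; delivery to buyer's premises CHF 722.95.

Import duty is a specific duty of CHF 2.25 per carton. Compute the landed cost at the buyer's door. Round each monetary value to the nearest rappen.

CFR: the seller pays costs through ocean freight to the destination port, but not insurance.
Already in the invoice (seller's account under CFR): inland to port, export clearance, origin terminal — exclude.
CIF value = CFR price + insurance = 484169.41 + 135.80 = 484305.21
Import duty = 4934 × 2.25 = 11101.50
Buyer bears: insurance 135.80 + destination terminal 150.47 + brokerage 213.81 + delivery 722.95 + duty 11101.50 = 12324.53
Landed cost = invoice 484169.41 + 12324.53 = 496493.94

Total landed cost: CHF 496493.94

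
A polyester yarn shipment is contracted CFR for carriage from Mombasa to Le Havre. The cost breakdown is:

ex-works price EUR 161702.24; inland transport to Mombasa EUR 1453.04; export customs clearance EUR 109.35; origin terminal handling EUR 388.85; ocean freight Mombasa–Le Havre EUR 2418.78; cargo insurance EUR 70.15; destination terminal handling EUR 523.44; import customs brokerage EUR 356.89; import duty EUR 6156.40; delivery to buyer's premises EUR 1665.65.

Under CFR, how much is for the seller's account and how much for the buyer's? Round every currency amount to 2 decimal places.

Seller: EUR 166072.26; buyer: EUR 8772.53

CFR: the seller pays costs through ocean freight to the destination port, but not insurance.
Seller's account: goods 161702.24 + inland to port 1453.04 + export clearance 109.35 + origin terminal 388.85 + freight 2418.78 = 166072.26
Buyer's account: insurance 70.15 + destination terminal 523.44 + brokerage 356.89 + duty 6156.40 + delivery 1665.65 = 8772.53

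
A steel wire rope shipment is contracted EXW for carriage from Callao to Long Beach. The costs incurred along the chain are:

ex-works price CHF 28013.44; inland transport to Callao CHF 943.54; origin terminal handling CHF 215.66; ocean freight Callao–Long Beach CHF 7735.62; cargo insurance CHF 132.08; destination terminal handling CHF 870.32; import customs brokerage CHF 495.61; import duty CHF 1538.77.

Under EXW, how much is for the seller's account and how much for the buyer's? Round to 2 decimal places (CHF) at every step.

EXW: the seller makes goods available at their premises; the buyer bears all onward costs.
Seller's account: goods 28013.44 = 28013.44
Buyer's account: inland to port 943.54 + origin terminal 215.66 + freight 7735.62 + insurance 132.08 + destination terminal 870.32 + brokerage 495.61 + duty 1538.77 = 11931.60

Seller: CHF 28013.44; buyer: CHF 11931.60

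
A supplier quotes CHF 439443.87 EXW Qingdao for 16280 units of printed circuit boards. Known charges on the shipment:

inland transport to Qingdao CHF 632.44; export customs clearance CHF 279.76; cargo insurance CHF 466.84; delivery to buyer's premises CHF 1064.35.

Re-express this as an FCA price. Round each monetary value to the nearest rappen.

FCA price: CHF 440356.07

Not relevant to the conversion: insurance, delivery — on the buyer under both terms; not part of either seller's price.
From EXW to FCA, the seller additionally bears: inland to port, export clearance.
FCA price = 439443.87 + 632.44 + 279.76 = 440356.07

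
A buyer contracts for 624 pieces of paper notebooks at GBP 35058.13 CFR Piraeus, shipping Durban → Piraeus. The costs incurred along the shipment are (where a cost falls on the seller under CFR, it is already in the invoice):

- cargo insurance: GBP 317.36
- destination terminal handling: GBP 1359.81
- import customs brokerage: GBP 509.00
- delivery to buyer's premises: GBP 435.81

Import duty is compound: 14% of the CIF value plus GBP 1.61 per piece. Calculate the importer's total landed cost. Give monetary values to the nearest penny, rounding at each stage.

Total landed cost: GBP 43637.32

CFR: the seller pays costs through ocean freight to the destination port, but not insurance.
CIF value = CFR price + insurance = 35058.13 + 317.36 = 35375.49
Ad valorem component: 35375.49 × 14% = 4952.57
Specific component: 624 × 1.61 = 1004.64
Import duty = 4952.57 + 1004.64 = 5957.21
Buyer bears: insurance 317.36 + destination terminal 1359.81 + brokerage 509.00 + delivery 435.81 + duty 5957.21 = 8579.19
Landed cost = invoice 35058.13 + 8579.19 = 43637.32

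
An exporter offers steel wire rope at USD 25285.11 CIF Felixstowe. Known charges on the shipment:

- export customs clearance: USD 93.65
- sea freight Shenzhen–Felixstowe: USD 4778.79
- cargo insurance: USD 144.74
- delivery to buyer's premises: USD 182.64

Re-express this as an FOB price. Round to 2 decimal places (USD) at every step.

Not relevant to the conversion: export clearance — on the seller under both CIF and FOB; already in the CIF price and stays in the FOB price. delivery — on the buyer under both terms; not part of either seller's price.
From CIF to FOB, the seller no longer bears: freight, insurance.
FOB price = 25285.11 − 4778.79 − 144.74 = 20361.58

FOB price: USD 20361.58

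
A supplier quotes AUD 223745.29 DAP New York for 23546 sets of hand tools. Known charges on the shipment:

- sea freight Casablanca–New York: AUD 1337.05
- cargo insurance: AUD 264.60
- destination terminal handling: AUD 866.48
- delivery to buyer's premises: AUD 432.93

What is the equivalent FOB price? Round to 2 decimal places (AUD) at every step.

From DAP to FOB, the seller no longer bears: freight, insurance, destination terminal, delivery.
FOB price = 223745.29 − 1337.05 − 264.60 − 866.48 − 432.93 = 220844.23

FOB price: AUD 220844.23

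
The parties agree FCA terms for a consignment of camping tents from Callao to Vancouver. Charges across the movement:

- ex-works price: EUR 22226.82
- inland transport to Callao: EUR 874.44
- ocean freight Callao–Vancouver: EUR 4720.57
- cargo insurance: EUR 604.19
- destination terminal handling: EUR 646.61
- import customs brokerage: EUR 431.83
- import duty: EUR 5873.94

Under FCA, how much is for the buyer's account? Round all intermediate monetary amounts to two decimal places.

Buyer's account: EUR 12277.14

FCA: the seller delivers export-cleared goods to the carrier; the buyer bears costs from that point.
Seller's account: goods 22226.82 + inland to port 874.44 = 23101.26
Buyer's account: freight 4720.57 + insurance 604.19 + destination terminal 646.61 + brokerage 431.83 + duty 5873.94 = 12277.14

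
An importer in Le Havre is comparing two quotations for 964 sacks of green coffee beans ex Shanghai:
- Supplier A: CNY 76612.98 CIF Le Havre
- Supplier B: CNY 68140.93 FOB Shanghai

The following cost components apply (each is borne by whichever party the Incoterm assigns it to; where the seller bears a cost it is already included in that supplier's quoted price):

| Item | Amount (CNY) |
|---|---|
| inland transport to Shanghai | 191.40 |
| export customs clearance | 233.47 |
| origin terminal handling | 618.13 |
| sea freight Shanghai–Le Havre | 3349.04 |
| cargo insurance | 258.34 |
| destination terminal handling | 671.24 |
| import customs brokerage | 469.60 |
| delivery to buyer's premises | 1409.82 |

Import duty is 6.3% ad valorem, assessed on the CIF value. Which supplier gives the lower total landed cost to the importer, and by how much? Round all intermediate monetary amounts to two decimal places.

Supplier A (CIF):
The CIF price already equals the CIF value: 76612.98
Import duty = 76612.98 × 6.3% = 4826.62
Buyer bears (A): 671.24 + 469.60 + 1409.82 = 2550.66
Landed cost (A) = invoice 76612.98 + 2550.66 + duty 4826.62 = 83990.26
Supplier B (FOB):
CIF value = FOB price + freight + insurance = 68140.93 + 3349.04 + 258.34 = 71748.31
Import duty = 71748.31 × 6.3% = 4520.14
Buyer bears (B): 3349.04 + 258.34 + 671.24 + 469.60 + 1409.82 = 6158.04
Landed cost (B) = invoice 68140.93 + 6158.04 + duty 4520.14 = 78819.11
Difference = |83990.26 − 78819.11| = 5171.15

Supplier B is cheaper by CNY 5171.15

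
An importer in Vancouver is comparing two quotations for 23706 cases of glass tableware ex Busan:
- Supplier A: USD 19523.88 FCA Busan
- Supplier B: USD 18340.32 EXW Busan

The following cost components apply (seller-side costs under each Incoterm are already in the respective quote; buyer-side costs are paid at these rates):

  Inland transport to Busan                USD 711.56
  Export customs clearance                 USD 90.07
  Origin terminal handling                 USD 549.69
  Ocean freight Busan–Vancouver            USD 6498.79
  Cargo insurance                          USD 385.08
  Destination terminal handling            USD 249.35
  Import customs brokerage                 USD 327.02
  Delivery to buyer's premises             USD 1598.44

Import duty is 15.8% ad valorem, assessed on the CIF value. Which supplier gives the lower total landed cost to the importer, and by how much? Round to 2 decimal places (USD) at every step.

Supplier B is cheaper by USD 442.28

Supplier A (FCA):
CIF value = FCA price + origin terminal + freight + insurance = 19523.88 + 549.69 + 6498.79 + 385.08 = 26957.44
Import duty = 26957.44 × 15.8% = 4259.28
Buyer bears (A): 549.69 + 6498.79 + 385.08 + 249.35 + 327.02 + 1598.44 = 9608.37
Landed cost (A) = invoice 19523.88 + 9608.37 + duty 4259.28 = 33391.53
Supplier B (EXW):
CIF value = EXW price + inland to port + export clearance + origin terminal + freight + insurance = 18340.32 + 711.56 + 90.07 + 549.69 + 6498.79 + 385.08 = 26575.51
Import duty = 26575.51 × 15.8% = 4198.93
Buyer bears (B): 711.56 + 90.07 + 549.69 + 6498.79 + 385.08 + 249.35 + 327.02 + 1598.44 = 10410.00
Landed cost (B) = invoice 18340.32 + 10410.00 + duty 4198.93 = 32949.25
Difference = |33391.53 − 32949.25| = 442.28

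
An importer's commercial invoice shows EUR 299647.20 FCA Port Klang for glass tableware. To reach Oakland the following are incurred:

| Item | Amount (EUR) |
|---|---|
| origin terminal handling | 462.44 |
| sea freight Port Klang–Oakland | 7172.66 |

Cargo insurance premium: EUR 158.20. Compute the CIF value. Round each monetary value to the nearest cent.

CIF value: EUR 307440.50

CIF = FCA price + pre-shipment costs + freight + insurance
CIF = 299647.20 + 462.44 + 7172.66 + 158.20 = 307440.50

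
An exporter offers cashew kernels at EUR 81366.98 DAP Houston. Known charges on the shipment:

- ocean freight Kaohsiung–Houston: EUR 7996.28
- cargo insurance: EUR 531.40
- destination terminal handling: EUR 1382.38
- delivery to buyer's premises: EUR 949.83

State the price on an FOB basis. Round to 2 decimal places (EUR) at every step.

FOB price: EUR 70507.09

From DAP to FOB, the seller no longer bears: freight, insurance, destination terminal, delivery.
FOB price = 81366.98 − 7996.28 − 531.40 − 1382.38 − 949.83 = 70507.09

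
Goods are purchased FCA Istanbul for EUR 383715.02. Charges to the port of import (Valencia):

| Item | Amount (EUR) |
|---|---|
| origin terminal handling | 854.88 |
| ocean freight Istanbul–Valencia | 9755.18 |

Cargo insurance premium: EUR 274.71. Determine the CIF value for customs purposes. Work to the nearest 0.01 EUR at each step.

CIF value: EUR 394599.79

CIF = FCA price + pre-shipment costs + freight + insurance
CIF = 383715.02 + 854.88 + 9755.18 + 274.71 = 394599.79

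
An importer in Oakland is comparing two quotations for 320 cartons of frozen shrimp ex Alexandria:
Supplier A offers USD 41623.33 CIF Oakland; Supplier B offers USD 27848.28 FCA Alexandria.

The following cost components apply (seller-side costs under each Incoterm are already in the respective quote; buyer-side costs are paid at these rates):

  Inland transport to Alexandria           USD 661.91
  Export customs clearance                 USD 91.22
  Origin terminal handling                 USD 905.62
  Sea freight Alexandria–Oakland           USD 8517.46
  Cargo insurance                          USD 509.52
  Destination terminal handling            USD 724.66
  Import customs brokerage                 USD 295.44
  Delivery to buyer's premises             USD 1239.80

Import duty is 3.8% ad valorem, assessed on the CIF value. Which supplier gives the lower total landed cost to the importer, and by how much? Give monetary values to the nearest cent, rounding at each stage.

Supplier B is cheaper by USD 3988.47

Supplier A (CIF):
The CIF price already equals the CIF value: 41623.33
Import duty = 41623.33 × 3.8% = 1581.69
Buyer bears (A): 724.66 + 295.44 + 1239.80 = 2259.90
Landed cost (A) = invoice 41623.33 + 2259.90 + duty 1581.69 = 45464.92
Supplier B (FCA):
CIF value = FCA price + origin terminal + freight + insurance = 27848.28 + 905.62 + 8517.46 + 509.52 = 37780.88
Import duty = 37780.88 × 3.8% = 1435.67
Buyer bears (B): 905.62 + 8517.46 + 509.52 + 724.66 + 295.44 + 1239.80 = 12192.50
Landed cost (B) = invoice 27848.28 + 12192.50 + duty 1435.67 = 41476.45
Difference = |45464.92 − 41476.45| = 3988.47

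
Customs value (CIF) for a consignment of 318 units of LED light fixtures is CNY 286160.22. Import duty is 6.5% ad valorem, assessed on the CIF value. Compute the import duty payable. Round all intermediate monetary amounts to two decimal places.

Import duty: CNY 18600.41

Import duty = 286160.22 × 6.5% = 18600.41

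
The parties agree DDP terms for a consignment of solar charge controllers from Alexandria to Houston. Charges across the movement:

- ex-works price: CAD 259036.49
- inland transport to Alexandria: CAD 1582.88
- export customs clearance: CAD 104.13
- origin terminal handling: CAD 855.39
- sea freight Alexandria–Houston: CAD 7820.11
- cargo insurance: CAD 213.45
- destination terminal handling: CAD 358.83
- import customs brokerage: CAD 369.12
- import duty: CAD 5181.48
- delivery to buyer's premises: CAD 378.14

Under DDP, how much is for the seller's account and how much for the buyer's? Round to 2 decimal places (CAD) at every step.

DDP: the seller bears all costs including import duty.
Seller's account: goods 259036.49 + inland to port 1582.88 + export clearance 104.13 + origin terminal 855.39 + freight 7820.11 + insurance 213.45 + destination terminal 358.83 + brokerage 369.12 + duty 5181.48 + delivery 378.14 = 275900.02
Buyer's account: 0.00

Seller: CAD 275900.02; buyer: CAD 0.00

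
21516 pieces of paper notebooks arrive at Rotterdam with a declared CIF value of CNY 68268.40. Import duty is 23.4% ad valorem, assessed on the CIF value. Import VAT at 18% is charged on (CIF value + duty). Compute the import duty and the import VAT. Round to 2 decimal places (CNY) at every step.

Import duty = 68268.40 × 23.4% = 15974.81
VAT base = CIF + duty = 68268.40 + 15974.81 = 84243.21
Import VAT = 84243.21 × 18% = 15163.78

Import duty: CNY 15974.81; import VAT: CNY 15163.78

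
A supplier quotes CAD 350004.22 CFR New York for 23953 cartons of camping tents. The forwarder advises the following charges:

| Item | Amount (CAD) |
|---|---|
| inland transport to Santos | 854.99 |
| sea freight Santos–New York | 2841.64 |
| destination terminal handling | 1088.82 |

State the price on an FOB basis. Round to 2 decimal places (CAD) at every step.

Not relevant to the conversion: inland to port — on the seller under both CFR and FOB; already in the CFR price and stays in the FOB price. destination terminal — on the buyer under both terms; not part of either seller's price.
From CFR to FOB, the seller no longer bears: freight.
FOB price = 350004.22 − 2841.64 = 347162.58

FOB price: CAD 347162.58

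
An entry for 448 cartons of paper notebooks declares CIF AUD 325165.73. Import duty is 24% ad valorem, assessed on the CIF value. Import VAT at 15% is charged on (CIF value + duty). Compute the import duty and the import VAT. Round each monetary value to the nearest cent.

Import duty = 325165.73 × 24% = 78039.78
VAT base = CIF + duty = 325165.73 + 78039.78 = 403205.51
Import VAT = 403205.51 × 15% = 60480.83

Import duty: AUD 78039.78; import VAT: AUD 60480.83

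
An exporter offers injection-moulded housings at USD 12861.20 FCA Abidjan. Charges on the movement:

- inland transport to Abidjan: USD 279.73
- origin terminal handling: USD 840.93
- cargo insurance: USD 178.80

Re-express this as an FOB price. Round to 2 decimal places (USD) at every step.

Not relevant to the conversion: inland to port — on the seller under both FCA and FOB; already in the FCA price and stays in the FOB price. insurance — on the buyer under both terms; not part of either seller's price.
From FCA to FOB, the seller additionally bears: origin terminal.
FOB price = 12861.20 + 840.93 = 13702.13

FOB price: USD 13702.13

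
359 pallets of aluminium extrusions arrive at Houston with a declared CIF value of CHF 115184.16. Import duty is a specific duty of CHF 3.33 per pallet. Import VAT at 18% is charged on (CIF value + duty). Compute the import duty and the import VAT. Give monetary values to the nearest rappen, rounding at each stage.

Import duty: CHF 1195.47; import VAT: CHF 20948.33

Import duty = 359 × 3.33 = 1195.47
VAT base = CIF + duty = 115184.16 + 1195.47 = 116379.63
Import VAT = 116379.63 × 18% = 20948.33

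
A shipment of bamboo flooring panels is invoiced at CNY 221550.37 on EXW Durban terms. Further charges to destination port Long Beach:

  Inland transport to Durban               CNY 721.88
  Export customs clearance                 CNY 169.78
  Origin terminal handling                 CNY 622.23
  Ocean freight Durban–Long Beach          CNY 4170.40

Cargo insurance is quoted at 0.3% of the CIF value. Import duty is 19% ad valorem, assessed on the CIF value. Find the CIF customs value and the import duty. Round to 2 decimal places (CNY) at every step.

CIF value: CNY 227918.42; import duty: CNY 43304.50

Let C be the CIF value. C = EXW price + pre-shipment costs + freight + 0.3% × C
C − 0.3% × C = 221550.37 + 721.88 + 169.78 + 622.23 + 4170.40
0.997 × C = 227234.66
C = 227234.66 / 0.997 = 227918.42
Insurance premium = 0.3% × 227918.42 = 683.76
Import duty = 227918.42 × 19% = 43304.50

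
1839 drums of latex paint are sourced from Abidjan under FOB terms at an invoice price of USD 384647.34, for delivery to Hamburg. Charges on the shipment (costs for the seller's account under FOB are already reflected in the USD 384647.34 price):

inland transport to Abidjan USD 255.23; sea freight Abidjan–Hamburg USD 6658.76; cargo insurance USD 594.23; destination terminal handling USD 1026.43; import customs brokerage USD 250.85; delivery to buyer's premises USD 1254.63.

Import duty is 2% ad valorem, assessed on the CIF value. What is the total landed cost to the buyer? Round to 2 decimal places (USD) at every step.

FOB: the seller bears costs until goods are on board at the origin port; the buyer bears freight, insurance and all costs thereafter.
Already in the invoice (seller's account under FOB): inland to port — exclude.
CIF value = FOB price + freight + insurance = 384647.34 + 6658.76 + 594.23 = 391900.33
Import duty = 391900.33 × 2% = 7838.01
Buyer bears: freight 6658.76 + insurance 594.23 + destination terminal 1026.43 + brokerage 250.85 + delivery 1254.63 + duty 7838.01 = 17622.91
Landed cost = invoice 384647.34 + 17622.91 = 402270.25

Total landed cost: USD 402270.25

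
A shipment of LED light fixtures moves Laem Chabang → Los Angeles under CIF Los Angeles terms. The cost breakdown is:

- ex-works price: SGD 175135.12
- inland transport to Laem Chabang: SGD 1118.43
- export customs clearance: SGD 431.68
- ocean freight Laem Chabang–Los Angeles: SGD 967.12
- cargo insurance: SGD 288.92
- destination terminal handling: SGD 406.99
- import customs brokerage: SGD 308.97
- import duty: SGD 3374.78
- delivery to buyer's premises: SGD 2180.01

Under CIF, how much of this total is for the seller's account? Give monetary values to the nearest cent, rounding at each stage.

CIF: the seller pays costs through ocean freight and marine insurance to the destination port.
Seller's account: goods 175135.12 + inland to port 1118.43 + export clearance 431.68 + freight 967.12 + insurance 288.92 = 177941.27
Buyer's account: destination terminal 406.99 + brokerage 308.97 + duty 3374.78 + delivery 2180.01 = 6270.75

Seller's account: SGD 177941.27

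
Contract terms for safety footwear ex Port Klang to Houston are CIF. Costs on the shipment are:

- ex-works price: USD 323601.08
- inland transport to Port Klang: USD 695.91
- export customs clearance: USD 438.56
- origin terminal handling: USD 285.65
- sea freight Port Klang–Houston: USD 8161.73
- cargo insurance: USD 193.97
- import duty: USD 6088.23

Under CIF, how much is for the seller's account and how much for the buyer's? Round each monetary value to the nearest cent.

CIF: the seller pays costs through ocean freight and marine insurance to the destination port.
Seller's account: goods 323601.08 + inland to port 695.91 + export clearance 438.56 + origin terminal 285.65 + freight 8161.73 + insurance 193.97 = 333376.90
Buyer's account: duty 6088.23 = 6088.23

Seller: USD 333376.90; buyer: USD 6088.23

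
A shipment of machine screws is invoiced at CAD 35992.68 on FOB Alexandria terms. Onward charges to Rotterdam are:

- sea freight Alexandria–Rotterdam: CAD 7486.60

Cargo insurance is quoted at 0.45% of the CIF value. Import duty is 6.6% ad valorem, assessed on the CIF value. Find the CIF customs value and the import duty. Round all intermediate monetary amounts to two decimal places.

Let C be the CIF value. C = FOB price + freight + 0.45% × C
C − 0.45% × C = 35992.68 + 7486.60
0.9955 × C = 43479.28
C = 43479.28 / 0.9955 = 43675.82
Insurance premium = 0.45% × 43675.82 = 196.54
Import duty = 43675.82 × 6.6% = 2882.60

CIF value: CAD 43675.82; import duty: CAD 2882.60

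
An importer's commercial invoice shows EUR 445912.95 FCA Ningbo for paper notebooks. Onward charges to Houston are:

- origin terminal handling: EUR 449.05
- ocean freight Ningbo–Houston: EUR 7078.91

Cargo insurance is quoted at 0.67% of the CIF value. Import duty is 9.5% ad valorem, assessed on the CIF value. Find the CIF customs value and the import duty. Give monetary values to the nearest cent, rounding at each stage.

Let C be the CIF value. C = FCA price + pre-shipment costs + freight + 0.67% × C
C − 0.67% × C = 445912.95 + 449.05 + 7078.91
0.9933 × C = 453440.91
C = 453440.91 / 0.9933 = 456499.46
Insurance premium = 0.67% × 456499.46 = 3058.55
Import duty = 456499.46 × 9.5% = 43367.45

CIF value: EUR 456499.46; import duty: EUR 43367.45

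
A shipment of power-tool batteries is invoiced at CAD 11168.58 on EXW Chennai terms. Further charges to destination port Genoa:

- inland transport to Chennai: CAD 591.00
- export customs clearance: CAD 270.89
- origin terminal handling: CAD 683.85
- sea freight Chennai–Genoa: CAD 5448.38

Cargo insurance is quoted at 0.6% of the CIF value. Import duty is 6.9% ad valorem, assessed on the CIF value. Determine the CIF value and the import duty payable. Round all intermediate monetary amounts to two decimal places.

Let C be the CIF value. C = EXW price + pre-shipment costs + freight + 0.6% × C
C − 0.6% × C = 11168.58 + 591.00 + 270.89 + 683.85 + 5448.38
0.994 × C = 18162.70
C = 18162.70 / 0.994 = 18272.33
Insurance premium = 0.6% × 18272.33 = 109.63
Import duty = 18272.33 × 6.9% = 1260.79

CIF value: CAD 18272.33; import duty: CAD 1260.79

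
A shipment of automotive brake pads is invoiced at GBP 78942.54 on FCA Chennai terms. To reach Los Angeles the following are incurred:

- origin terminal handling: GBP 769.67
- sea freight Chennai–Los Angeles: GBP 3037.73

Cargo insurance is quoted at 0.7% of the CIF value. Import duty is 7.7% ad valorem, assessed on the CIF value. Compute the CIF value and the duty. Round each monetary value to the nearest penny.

CIF value: GBP 83333.27; import duty: GBP 6416.66

Let C be the CIF value. C = FCA price + pre-shipment costs + freight + 0.7% × C
C − 0.7% × C = 78942.54 + 769.67 + 3037.73
0.993 × C = 82749.94
C = 82749.94 / 0.993 = 83333.27
Insurance premium = 0.7% × 83333.27 = 583.33
Import duty = 83333.27 × 7.7% = 6416.66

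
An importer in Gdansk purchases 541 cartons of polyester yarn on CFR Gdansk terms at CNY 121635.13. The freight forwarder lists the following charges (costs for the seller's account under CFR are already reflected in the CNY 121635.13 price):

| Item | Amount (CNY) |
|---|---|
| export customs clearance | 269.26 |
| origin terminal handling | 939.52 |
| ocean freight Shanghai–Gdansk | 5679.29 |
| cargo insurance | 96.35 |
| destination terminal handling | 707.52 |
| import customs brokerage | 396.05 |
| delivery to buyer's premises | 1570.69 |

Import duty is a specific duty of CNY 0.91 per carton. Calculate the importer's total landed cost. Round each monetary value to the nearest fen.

CFR: the seller pays costs through ocean freight to the destination port, but not insurance.
Already in the invoice (seller's account under CFR): export clearance, origin terminal, freight — exclude.
CIF value = CFR price + insurance = 121635.13 + 96.35 = 121731.48
Import duty = 541 × 0.91 = 492.31
Buyer bears: insurance 96.35 + destination terminal 707.52 + brokerage 396.05 + delivery 1570.69 + duty 492.31 = 3262.92
Landed cost = invoice 121635.13 + 3262.92 = 124898.05

Total landed cost: CNY 124898.05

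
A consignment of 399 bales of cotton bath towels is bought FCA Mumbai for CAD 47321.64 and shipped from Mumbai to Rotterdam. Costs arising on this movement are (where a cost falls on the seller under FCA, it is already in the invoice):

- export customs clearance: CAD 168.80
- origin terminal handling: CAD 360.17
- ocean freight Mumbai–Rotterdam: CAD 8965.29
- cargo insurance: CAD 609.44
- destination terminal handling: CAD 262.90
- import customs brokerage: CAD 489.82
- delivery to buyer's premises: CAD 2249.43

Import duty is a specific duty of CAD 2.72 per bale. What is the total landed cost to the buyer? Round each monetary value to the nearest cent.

Total landed cost: CAD 61343.97

FCA: the seller delivers export-cleared goods to the carrier; the buyer bears costs from that point.
Already in the invoice (seller's account under FCA): export clearance — exclude.
CIF value = FCA price + origin terminal + freight + insurance = 47321.64 + 360.17 + 8965.29 + 609.44 = 57256.54
Import duty = 399 × 2.72 = 1085.28
Buyer bears: origin terminal 360.17 + freight 8965.29 + insurance 609.44 + destination terminal 262.90 + brokerage 489.82 + delivery 2249.43 + duty 1085.28 = 14022.33
Landed cost = invoice 47321.64 + 14022.33 = 61343.97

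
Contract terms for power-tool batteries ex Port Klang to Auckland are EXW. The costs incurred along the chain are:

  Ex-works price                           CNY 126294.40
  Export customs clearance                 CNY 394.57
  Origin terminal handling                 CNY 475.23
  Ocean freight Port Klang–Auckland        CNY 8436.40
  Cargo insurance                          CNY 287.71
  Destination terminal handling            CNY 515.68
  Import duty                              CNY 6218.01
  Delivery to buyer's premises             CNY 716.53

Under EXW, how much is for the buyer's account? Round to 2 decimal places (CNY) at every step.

Buyer's account: CNY 17044.13

EXW: the seller makes goods available at their premises; the buyer bears all onward costs.
Seller's account: goods 126294.40 = 126294.40
Buyer's account: export clearance 394.57 + origin terminal 475.23 + freight 8436.40 + insurance 287.71 + destination terminal 515.68 + duty 6218.01 + delivery 716.53 = 17044.13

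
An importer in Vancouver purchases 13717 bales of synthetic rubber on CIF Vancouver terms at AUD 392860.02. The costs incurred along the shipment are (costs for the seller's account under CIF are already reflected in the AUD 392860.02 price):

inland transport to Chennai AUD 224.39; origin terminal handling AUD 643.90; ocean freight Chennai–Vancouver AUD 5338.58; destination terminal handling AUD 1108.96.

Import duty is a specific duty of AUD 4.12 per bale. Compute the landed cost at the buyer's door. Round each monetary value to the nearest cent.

CIF: the seller pays costs through ocean freight and marine insurance to the destination port.
Already in the invoice (seller's account under CIF): inland to port, origin terminal, freight — exclude.
The CIF price already equals the CIF value: 392860.02
Import duty = 13717 × 4.12 = 56514.04
Buyer bears: destination terminal 1108.96 + duty 56514.04 = 57623.00
Landed cost = invoice 392860.02 + 57623.00 = 450483.02

Total landed cost: AUD 450483.02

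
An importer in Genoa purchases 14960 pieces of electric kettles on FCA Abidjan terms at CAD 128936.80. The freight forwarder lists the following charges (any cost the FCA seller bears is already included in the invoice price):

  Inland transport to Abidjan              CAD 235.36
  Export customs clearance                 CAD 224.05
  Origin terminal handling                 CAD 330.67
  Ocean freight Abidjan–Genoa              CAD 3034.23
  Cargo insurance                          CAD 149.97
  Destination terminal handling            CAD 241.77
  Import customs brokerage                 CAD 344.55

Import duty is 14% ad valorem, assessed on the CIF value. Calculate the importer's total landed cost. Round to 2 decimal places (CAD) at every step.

FCA: the seller delivers export-cleared goods to the carrier; the buyer bears costs from that point.
Already in the invoice (seller's account under FCA): inland to port, export clearance — exclude.
CIF value = FCA price + origin terminal + freight + insurance = 128936.80 + 330.67 + 3034.23 + 149.97 = 132451.67
Import duty = 132451.67 × 14% = 18543.23
Buyer bears: origin terminal 330.67 + freight 3034.23 + insurance 149.97 + destination terminal 241.77 + brokerage 344.55 + duty 18543.23 = 22644.42
Landed cost = invoice 128936.80 + 22644.42 = 151581.22

Total landed cost: CAD 151581.22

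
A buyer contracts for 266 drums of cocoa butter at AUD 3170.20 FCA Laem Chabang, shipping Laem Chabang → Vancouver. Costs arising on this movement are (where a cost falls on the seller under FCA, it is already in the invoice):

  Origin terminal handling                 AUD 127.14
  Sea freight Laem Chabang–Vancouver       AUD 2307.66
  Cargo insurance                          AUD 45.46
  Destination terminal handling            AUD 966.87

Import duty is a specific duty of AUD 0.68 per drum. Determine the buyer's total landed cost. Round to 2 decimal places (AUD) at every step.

Total landed cost: AUD 6798.21

FCA: the seller delivers export-cleared goods to the carrier; the buyer bears costs from that point.
CIF value = FCA price + origin terminal + freight + insurance = 3170.20 + 127.14 + 2307.66 + 45.46 = 5650.46
Import duty = 266 × 0.68 = 180.88
Buyer bears: origin terminal 127.14 + freight 2307.66 + insurance 45.46 + destination terminal 966.87 + duty 180.88 = 3628.01
Landed cost = invoice 3170.20 + 3628.01 = 6798.21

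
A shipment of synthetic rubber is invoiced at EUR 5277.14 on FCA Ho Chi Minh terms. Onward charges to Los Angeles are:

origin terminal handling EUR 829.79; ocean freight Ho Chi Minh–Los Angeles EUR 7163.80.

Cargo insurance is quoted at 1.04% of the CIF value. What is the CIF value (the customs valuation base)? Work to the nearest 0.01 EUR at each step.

CIF value: EUR 13410.20

Let C be the CIF value. C = FCA price + pre-shipment costs + freight + 1.04% × C
C − 1.04% × C = 5277.14 + 829.79 + 7163.80
0.9896 × C = 13270.73
C = 13270.73 / 0.9896 = 13410.20
Insurance premium = 1.04% × 13410.20 = 139.47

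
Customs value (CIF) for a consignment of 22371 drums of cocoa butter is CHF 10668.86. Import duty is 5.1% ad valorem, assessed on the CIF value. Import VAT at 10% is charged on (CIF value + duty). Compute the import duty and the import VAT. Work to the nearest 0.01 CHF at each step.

Import duty = 10668.86 × 5.1% = 544.11
VAT base = CIF + duty = 10668.86 + 544.11 = 11212.97
Import VAT = 11212.97 × 10% = 1121.30

Import duty: CHF 544.11; import VAT: CHF 1121.30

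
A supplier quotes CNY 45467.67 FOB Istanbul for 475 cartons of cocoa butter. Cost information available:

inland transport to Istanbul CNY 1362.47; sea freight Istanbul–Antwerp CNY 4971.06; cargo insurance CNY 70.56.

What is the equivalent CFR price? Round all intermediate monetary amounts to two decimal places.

CFR price: CNY 50438.73

Not relevant to the conversion: inland to port — on the seller under both FOB and CFR; already in the FOB price and stays in the CFR price. insurance — on the buyer under both terms; not part of either seller's price.
From FOB to CFR, the seller additionally bears: freight.
CFR price = 45467.67 + 4971.06 = 50438.73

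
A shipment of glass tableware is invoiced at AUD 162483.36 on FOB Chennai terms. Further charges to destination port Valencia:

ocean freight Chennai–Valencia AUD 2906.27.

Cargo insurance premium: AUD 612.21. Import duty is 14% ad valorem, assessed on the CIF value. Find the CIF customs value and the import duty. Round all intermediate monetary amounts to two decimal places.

CIF = FOB price + freight + insurance
CIF = 162483.36 + 2906.27 + 612.21 = 166001.84
Import duty = 166001.84 × 14% = 23240.26

CIF value: AUD 166001.84; import duty: AUD 23240.26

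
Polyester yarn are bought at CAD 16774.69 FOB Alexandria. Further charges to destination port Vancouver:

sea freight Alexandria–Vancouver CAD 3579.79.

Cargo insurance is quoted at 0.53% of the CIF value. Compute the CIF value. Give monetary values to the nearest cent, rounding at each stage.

Let C be the CIF value. C = FOB price + freight + 0.53% × C
C − 0.53% × C = 16774.69 + 3579.79
0.9947 × C = 20354.48
C = 20354.48 / 0.9947 = 20462.93
Insurance premium = 0.53% × 20462.93 = 108.45

CIF value: CAD 20462.93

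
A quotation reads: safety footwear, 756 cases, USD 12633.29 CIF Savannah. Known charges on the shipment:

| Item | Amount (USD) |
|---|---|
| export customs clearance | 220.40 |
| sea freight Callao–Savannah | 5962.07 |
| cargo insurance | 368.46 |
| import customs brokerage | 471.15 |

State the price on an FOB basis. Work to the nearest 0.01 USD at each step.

FOB price: USD 6302.76

Not relevant to the conversion: export clearance — on the seller under both CIF and FOB; already in the CIF price and stays in the FOB price. brokerage — on the buyer under both terms; not part of either seller's price.
From CIF to FOB, the seller no longer bears: freight, insurance.
FOB price = 12633.29 − 5962.07 − 368.46 = 6302.76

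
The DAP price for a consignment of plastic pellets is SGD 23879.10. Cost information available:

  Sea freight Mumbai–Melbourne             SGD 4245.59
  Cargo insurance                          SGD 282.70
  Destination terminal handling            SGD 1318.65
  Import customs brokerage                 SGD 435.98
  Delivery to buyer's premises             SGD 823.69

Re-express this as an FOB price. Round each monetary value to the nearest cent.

FOB price: SGD 17208.47

Not relevant to the conversion: brokerage — on the buyer under both terms; not part of either seller's price.
From DAP to FOB, the seller no longer bears: freight, insurance, destination terminal, delivery.
FOB price = 23879.10 − 4245.59 − 282.70 − 1318.65 − 823.69 = 17208.47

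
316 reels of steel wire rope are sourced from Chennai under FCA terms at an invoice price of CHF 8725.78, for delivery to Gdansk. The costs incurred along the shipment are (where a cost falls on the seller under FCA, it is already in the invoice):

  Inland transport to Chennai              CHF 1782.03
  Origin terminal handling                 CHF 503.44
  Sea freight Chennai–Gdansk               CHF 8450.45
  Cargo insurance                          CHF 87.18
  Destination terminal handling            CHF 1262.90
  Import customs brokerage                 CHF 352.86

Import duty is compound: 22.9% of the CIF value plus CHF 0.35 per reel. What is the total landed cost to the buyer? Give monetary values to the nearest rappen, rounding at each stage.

FCA: the seller delivers export-cleared goods to the carrier; the buyer bears costs from that point.
Already in the invoice (seller's account under FCA): inland to port — exclude.
CIF value = FCA price + origin terminal + freight + insurance = 8725.78 + 503.44 + 8450.45 + 87.18 = 17766.85
Ad valorem component: 17766.85 × 22.9% = 4068.61
Specific component: 316 × 0.35 = 110.60
Import duty = 4068.61 + 110.60 = 4179.21
Buyer bears: origin terminal 503.44 + freight 8450.45 + insurance 87.18 + destination terminal 1262.90 + brokerage 352.86 + duty 4179.21 = 14836.04
Landed cost = invoice 8725.78 + 14836.04 = 23561.82

Total landed cost: CHF 23561.82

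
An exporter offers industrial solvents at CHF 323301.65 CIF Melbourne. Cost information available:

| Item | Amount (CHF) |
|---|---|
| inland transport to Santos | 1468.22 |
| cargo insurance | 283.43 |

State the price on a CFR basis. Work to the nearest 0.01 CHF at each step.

Not relevant to the conversion: inland to port — on the seller under both CIF and CFR; already in the CIF price and stays in the CFR price.
From CIF to CFR, the seller no longer bears: insurance.
CFR price = 323301.65 − 283.43 = 323018.22

CFR price: CHF 323018.22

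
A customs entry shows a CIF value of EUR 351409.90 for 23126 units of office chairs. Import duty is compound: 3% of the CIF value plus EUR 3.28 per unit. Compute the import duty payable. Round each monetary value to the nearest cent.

Ad valorem component: 351409.90 × 3% = 10542.30
Specific component: 23126 × 3.28 = 75853.28
Import duty = 10542.30 + 75853.28 = 86395.58

Import duty: EUR 86395.58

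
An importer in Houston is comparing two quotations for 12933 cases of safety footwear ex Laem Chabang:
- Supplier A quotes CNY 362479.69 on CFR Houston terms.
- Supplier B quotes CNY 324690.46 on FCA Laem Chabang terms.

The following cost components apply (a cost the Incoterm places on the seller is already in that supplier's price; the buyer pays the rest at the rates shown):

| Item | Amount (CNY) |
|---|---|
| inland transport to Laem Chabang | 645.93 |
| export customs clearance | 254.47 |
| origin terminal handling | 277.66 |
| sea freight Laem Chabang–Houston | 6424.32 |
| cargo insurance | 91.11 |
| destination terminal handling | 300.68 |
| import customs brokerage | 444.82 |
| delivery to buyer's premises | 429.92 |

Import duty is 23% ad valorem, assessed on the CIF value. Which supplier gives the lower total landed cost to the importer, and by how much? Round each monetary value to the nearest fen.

Supplier B is cheaper by CNY 38237.31

Supplier A (CFR):
CIF value = CFR price + insurance = 362479.69 + 91.11 = 362570.80
Import duty = 362570.80 × 23% = 83391.28
Buyer bears (A): 91.11 + 300.68 + 444.82 + 429.92 = 1266.53
Landed cost (A) = invoice 362479.69 + 1266.53 + duty 83391.28 = 447137.50
Supplier B (FCA):
CIF value = FCA price + origin terminal + freight + insurance = 324690.46 + 277.66 + 6424.32 + 91.11 = 331483.55
Import duty = 331483.55 × 23% = 76241.22
Buyer bears (B): 277.66 + 6424.32 + 91.11 + 300.68 + 444.82 + 429.92 = 7968.51
Landed cost (B) = invoice 324690.46 + 7968.51 + duty 76241.22 = 408900.19
Difference = |447137.50 − 408900.19| = 38237.31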